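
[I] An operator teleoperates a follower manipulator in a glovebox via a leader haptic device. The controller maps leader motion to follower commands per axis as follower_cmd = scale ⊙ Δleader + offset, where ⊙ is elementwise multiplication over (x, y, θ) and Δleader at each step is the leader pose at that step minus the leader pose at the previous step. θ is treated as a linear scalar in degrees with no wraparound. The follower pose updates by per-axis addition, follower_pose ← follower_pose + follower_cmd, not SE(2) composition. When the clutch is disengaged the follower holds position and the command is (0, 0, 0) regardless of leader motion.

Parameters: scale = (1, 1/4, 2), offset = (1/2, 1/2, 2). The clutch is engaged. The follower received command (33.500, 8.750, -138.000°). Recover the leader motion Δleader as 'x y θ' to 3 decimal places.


33.000 33.000 -70.000

axis x: (33.500 − 1/2) / (1) = 33.000
axis y: (8.750 − 1/2) / (1/4) = 33.000
axis θ: (-138.000 − 2) / (2) = -70.000


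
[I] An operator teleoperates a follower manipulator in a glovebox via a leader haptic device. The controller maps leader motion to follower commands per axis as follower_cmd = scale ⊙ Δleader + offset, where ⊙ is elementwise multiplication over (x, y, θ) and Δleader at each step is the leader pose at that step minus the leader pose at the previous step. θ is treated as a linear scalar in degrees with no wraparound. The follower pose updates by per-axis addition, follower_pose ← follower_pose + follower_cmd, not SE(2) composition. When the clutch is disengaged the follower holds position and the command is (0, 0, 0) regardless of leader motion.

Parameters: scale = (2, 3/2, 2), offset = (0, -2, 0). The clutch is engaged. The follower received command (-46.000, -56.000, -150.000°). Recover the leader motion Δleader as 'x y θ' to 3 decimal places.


axis x: (-46.000 − 0) / (2) = -23.000
axis y: (-56.000 − -2) / (3/2) = -36.000
axis θ: (-150.000 − 0) / (2) = -75.000

-23.000 -36.000 -75.000


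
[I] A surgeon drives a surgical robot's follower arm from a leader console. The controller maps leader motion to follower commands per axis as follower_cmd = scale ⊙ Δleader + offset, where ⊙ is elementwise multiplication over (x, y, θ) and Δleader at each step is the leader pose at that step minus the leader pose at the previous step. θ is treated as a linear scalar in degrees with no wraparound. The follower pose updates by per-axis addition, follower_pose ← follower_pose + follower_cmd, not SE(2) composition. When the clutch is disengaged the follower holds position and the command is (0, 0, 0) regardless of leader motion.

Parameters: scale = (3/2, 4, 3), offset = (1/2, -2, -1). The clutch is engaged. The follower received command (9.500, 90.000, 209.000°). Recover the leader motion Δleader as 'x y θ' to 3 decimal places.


axis x: (9.500 − 1/2) / (3/2) = 6.000
axis y: (90.000 − -2) / (4) = 23.000
axis θ: (209.000 − -1) / (3) = 70.000

6.000 23.000 70.000


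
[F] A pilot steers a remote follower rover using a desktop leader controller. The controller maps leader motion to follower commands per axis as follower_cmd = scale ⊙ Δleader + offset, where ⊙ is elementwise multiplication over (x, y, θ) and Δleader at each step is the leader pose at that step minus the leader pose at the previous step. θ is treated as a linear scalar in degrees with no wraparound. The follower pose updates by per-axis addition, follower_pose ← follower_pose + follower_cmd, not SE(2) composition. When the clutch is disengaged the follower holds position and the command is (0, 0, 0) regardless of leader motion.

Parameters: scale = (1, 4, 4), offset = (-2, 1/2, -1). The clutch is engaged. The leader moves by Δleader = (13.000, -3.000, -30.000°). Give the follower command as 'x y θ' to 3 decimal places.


axis x: 1·13.000 + -2 = 11.000
axis y: 4·-3.000 + 1/2 = -11.500
axis θ: 4·-30.000 + -1 = -121.000

11.000 -11.500 -121.000


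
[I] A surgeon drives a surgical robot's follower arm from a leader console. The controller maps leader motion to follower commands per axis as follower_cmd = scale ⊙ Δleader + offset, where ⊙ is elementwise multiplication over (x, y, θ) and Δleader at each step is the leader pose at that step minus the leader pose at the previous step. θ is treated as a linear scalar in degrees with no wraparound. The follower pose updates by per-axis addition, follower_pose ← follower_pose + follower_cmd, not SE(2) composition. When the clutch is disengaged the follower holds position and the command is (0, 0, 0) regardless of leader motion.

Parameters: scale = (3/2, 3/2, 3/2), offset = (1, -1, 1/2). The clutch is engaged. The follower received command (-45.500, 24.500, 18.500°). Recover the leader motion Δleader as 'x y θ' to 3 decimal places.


axis x: (-45.500 − 1) / (3/2) = -31.000
axis y: (24.500 − -1) / (3/2) = 17.000
axis θ: (18.500 − 1/2) / (3/2) = 12.000

-31.000 17.000 12.000


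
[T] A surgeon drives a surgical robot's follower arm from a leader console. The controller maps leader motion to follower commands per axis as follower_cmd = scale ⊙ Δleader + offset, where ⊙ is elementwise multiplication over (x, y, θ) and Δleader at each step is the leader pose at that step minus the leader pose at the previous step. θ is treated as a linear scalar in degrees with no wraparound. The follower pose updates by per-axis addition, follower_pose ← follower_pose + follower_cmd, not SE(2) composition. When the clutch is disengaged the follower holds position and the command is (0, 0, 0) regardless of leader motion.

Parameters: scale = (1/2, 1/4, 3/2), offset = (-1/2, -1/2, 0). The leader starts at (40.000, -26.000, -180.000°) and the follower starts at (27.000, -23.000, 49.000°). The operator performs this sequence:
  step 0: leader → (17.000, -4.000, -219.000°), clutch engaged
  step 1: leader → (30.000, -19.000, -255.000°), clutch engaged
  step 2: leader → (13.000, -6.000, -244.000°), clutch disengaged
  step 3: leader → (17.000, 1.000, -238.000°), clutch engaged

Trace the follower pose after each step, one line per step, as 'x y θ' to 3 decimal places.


15.000 -18.000 -9.500
21.000 -22.250 -63.500
21.000 -22.250 -63.500
22.500 -21.000 -54.500

step 0: Δleader=(-23.000, 22.000, -39.000°), engaged; cmd=(-12.000, 5.000, -58.500°) → follower=(15.000, -18.000, -9.500°)
step 1: Δleader=(13.000, -15.000, -36.000°), engaged; cmd=(6.000, -4.250, -54.000°) → follower=(21.000, -22.250, -63.500°)
step 2: Δleader=(-17.000, 13.000, 11.000°), disengaged; cmd=(0,0,0) → follower holds at (21.000, -22.250, -63.500°)
step 3: Δleader=(4.000, 7.000, 6.000°), engaged; cmd=(1.500, 1.250, 9.000°) → follower=(22.500, -21.000, -54.500°)


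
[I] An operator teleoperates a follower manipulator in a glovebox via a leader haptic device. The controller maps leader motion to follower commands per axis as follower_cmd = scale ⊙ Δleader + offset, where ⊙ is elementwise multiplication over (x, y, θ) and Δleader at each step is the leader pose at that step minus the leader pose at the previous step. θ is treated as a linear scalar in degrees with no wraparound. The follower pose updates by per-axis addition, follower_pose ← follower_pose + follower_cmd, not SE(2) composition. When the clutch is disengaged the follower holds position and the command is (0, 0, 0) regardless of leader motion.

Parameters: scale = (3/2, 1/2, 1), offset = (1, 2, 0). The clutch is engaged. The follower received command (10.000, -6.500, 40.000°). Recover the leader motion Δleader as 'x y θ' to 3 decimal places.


axis x: (10.000 − 1) / (3/2) = 6.000
axis y: (-6.500 − 2) / (1/2) = -17.000
axis θ: (40.000 − 0) / (1) = 40.000

6.000 -17.000 40.000


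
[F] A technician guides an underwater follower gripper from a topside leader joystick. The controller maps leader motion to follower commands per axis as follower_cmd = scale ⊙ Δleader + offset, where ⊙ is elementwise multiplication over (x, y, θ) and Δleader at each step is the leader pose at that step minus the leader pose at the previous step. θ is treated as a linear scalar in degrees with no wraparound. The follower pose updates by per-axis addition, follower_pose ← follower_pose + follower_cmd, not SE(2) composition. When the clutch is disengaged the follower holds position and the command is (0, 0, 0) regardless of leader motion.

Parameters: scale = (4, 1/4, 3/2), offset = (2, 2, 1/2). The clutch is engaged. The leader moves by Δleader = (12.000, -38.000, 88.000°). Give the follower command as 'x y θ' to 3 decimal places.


50.000 -7.500 132.500

axis x: 4·12.000 + 2 = 50.000
axis y: 1/4·-38.000 + 2 = -7.500
axis θ: 3/2·88.000 + 1/2 = 132.500


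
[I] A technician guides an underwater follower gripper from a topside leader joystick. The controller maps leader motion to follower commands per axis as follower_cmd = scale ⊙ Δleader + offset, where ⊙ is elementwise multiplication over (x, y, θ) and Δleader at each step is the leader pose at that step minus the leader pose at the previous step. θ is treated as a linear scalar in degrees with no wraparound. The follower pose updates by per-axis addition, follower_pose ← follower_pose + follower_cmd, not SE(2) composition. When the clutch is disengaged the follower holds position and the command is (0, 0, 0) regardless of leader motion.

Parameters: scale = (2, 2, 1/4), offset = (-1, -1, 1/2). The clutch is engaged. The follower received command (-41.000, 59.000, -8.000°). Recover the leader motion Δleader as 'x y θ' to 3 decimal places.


axis x: (-41.000 − -1) / (2) = -20.000
axis y: (59.000 − -1) / (2) = 30.000
axis θ: (-8.000 − 1/2) / (1/4) = -34.000

-20.000 30.000 -34.000


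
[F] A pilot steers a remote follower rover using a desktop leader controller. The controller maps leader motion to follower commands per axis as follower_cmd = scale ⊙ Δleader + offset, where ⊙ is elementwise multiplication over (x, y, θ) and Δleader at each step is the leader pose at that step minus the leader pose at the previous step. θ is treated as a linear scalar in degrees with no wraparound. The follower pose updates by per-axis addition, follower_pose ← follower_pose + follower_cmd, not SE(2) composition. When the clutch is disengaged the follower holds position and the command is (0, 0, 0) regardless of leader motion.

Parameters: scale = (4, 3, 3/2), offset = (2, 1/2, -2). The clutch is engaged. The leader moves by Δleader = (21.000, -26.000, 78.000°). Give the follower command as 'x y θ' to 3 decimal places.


axis x: 4·21.000 + 2 = 86.000
axis y: 3·-26.000 + 1/2 = -77.500
axis θ: 3/2·78.000 + -2 = 115.000

86.000 -77.500 115.000


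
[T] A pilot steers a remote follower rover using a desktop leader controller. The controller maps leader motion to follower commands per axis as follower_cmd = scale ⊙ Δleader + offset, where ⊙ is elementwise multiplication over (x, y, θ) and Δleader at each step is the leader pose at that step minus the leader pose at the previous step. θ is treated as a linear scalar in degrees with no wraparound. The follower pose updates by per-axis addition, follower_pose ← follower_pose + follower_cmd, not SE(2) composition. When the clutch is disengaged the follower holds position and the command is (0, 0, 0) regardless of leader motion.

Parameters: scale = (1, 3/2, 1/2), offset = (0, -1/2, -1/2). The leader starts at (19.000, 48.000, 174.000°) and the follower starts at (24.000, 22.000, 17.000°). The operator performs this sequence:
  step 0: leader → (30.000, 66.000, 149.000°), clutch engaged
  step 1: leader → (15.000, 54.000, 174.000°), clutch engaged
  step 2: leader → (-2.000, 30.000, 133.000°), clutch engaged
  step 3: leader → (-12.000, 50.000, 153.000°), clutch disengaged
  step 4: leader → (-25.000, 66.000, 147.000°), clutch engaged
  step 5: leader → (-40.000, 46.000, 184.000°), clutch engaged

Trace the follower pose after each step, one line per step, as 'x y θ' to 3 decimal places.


step 0: Δleader=(11.000, 18.000, -25.000°), engaged; cmd=(11.000, 26.500, -13.000°) → follower=(35.000, 48.500, 4.000°)
step 1: Δleader=(-15.000, -12.000, 25.000°), engaged; cmd=(-15.000, -18.500, 12.000°) → follower=(20.000, 30.000, 16.000°)
step 2: Δleader=(-17.000, -24.000, -41.000°), engaged; cmd=(-17.000, -36.500, -21.000°) → follower=(3.000, -6.500, -5.000°)
step 3: Δleader=(-10.000, 20.000, 20.000°), disengaged; cmd=(0,0,0) → follower holds at (3.000, -6.500, -5.000°)
step 4: Δleader=(-13.000, 16.000, -6.000°), engaged; cmd=(-13.000, 23.500, -3.500°) → follower=(-10.000, 17.000, -8.500°)
step 5: Δleader=(-15.000, -20.000, 37.000°), engaged; cmd=(-15.000, -30.500, 18.000°) → follower=(-25.000, -13.500, 9.500°)

35.000 48.500 4.000
20.000 30.000 16.000
3.000 -6.500 -5.000
3.000 -6.500 -5.000
-10.000 17.000 -8.500
-25.000 -13.500 9.500


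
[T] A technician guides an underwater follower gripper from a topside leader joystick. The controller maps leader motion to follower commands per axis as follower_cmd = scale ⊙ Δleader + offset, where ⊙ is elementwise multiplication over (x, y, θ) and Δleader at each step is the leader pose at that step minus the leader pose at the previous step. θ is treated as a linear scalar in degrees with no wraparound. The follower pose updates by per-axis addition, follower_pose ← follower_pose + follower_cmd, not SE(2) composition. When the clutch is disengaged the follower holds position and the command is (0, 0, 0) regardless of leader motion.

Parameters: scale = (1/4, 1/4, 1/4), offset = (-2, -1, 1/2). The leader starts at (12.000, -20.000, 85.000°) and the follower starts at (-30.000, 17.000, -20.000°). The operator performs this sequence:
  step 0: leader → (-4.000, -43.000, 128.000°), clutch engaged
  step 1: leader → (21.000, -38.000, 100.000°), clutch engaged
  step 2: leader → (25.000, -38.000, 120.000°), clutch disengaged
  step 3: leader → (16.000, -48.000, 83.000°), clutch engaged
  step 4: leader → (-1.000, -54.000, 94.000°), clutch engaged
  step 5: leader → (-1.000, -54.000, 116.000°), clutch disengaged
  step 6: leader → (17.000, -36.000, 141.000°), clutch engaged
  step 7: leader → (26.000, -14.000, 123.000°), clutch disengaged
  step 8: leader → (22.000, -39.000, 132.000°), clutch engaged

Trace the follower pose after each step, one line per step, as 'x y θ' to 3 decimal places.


step 0: Δleader=(-16.000, -23.000, 43.000°), engaged; cmd=(-6.000, -6.750, 11.250°) → follower=(-36.000, 10.250, -8.750°)
step 1: Δleader=(25.000, 5.000, -28.000°), engaged; cmd=(4.250, 0.250, -6.500°) → follower=(-31.750, 10.500, -15.250°)
step 2: Δleader=(4.000, 0.000, 20.000°), disengaged; cmd=(0,0,0) → follower holds at (-31.750, 10.500, -15.250°)
step 3: Δleader=(-9.000, -10.000, -37.000°), engaged; cmd=(-4.250, -3.500, -8.750°) → follower=(-36.000, 7.000, -24.000°)
step 4: Δleader=(-17.000, -6.000, 11.000°), engaged; cmd=(-6.250, -2.500, 3.250°) → follower=(-42.250, 4.500, -20.750°)
step 5: Δleader=(0.000, 0.000, 22.000°), disengaged; cmd=(0,0,0) → follower holds at (-42.250, 4.500, -20.750°)
step 6: Δleader=(18.000, 18.000, 25.000°), engaged; cmd=(2.500, 3.500, 6.750°) → follower=(-39.750, 8.000, -14.000°)
step 7: Δleader=(9.000, 22.000, -18.000°), disengaged; cmd=(0,0,0) → follower holds at (-39.750, 8.000, -14.000°)
step 8: Δleader=(-4.000, -25.000, 9.000°), engaged; cmd=(-3.000, -7.250, 2.750°) → follower=(-42.750, 0.750, -11.250°)

-36.000 10.250 -8.750
-31.750 10.500 -15.250
-31.750 10.500 -15.250
-36.000 7.000 -24.000
-42.250 4.500 -20.750
-42.250 4.500 -20.750
-39.750 8.000 -14.000
-39.750 8.000 -14.000
-42.750 0.750 -11.250


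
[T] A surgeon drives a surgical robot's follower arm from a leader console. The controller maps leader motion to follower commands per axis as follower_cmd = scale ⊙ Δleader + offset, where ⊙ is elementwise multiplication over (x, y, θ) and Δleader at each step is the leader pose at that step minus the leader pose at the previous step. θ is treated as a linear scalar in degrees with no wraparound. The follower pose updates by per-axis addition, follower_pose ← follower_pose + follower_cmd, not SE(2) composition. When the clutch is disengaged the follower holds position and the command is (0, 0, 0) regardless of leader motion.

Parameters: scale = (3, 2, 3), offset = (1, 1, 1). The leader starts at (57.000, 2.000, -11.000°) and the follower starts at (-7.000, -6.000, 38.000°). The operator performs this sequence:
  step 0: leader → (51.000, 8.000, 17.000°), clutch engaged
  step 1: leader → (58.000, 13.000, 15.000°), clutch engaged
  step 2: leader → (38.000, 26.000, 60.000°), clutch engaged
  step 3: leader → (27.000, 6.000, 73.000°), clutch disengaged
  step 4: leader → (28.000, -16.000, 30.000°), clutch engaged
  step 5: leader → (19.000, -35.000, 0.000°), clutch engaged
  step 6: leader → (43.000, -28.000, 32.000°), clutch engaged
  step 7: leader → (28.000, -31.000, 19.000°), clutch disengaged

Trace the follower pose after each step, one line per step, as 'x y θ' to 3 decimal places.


step 0: Δleader=(-6.000, 6.000, 28.000°), engaged; cmd=(-17.000, 13.000, 85.000°) → follower=(-24.000, 7.000, 123.000°)
step 1: Δleader=(7.000, 5.000, -2.000°), engaged; cmd=(22.000, 11.000, -5.000°) → follower=(-2.000, 18.000, 118.000°)
step 2: Δleader=(-20.000, 13.000, 45.000°), engaged; cmd=(-59.000, 27.000, 136.000°) → follower=(-61.000, 45.000, 254.000°)
step 3: Δleader=(-11.000, -20.000, 13.000°), disengaged; cmd=(0,0,0) → follower holds at (-61.000, 45.000, 254.000°)
step 4: Δleader=(1.000, -22.000, -43.000°), engaged; cmd=(4.000, -43.000, -128.000°) → follower=(-57.000, 2.000, 126.000°)
step 5: Δleader=(-9.000, -19.000, -30.000°), engaged; cmd=(-26.000, -37.000, -89.000°) → follower=(-83.000, -35.000, 37.000°)
step 6: Δleader=(24.000, 7.000, 32.000°), engaged; cmd=(73.000, 15.000, 97.000°) → follower=(-10.000, -20.000, 134.000°)
step 7: Δleader=(-15.000, -3.000, -13.000°), disengaged; cmd=(0,0,0) → follower holds at (-10.000, -20.000, 134.000°)

-24.000 7.000 123.000
-2.000 18.000 118.000
-61.000 45.000 254.000
-61.000 45.000 254.000
-57.000 2.000 126.000
-83.000 -35.000 37.000
-10.000 -20.000 134.000
-10.000 -20.000 134.000


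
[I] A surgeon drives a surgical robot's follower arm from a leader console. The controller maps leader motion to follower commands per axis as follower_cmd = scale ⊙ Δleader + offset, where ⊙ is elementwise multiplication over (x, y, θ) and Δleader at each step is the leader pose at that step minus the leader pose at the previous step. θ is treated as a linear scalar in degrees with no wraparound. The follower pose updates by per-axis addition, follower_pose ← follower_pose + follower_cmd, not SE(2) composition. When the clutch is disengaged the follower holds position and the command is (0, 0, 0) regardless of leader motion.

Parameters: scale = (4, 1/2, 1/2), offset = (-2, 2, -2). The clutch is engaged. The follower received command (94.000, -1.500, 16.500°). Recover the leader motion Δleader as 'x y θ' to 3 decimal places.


24.000 -7.000 37.000

axis x: (94.000 − -2) / (4) = 24.000
axis y: (-1.500 − 2) / (1/2) = -7.000
axis θ: (16.500 − -2) / (1/2) = 37.000


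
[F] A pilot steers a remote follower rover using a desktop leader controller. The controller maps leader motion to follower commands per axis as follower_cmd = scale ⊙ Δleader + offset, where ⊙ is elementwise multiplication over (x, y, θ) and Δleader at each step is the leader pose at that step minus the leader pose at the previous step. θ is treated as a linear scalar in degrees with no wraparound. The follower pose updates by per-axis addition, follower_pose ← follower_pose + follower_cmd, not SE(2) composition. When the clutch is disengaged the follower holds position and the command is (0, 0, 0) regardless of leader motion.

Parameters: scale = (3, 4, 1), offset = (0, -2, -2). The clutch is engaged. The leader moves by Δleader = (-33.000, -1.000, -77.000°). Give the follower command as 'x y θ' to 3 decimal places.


axis x: 3·-33.000 + 0 = -99.000
axis y: 4·-1.000 + -2 = -6.000
axis θ: 1·-77.000 + -2 = -79.000

-99.000 -6.000 -79.000


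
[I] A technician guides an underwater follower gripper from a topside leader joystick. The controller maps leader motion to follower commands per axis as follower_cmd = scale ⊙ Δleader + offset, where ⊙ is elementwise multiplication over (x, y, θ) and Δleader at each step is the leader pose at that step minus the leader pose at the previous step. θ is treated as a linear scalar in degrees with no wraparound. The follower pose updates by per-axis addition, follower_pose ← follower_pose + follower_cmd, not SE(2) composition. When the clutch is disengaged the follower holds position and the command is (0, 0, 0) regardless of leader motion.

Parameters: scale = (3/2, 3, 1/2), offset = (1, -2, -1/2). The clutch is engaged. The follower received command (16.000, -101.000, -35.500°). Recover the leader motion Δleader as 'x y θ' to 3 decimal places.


10.000 -33.000 -70.000

axis x: (16.000 − 1) / (3/2) = 10.000
axis y: (-101.000 − -2) / (3) = -33.000
axis θ: (-35.500 − -1/2) / (1/2) = -70.000


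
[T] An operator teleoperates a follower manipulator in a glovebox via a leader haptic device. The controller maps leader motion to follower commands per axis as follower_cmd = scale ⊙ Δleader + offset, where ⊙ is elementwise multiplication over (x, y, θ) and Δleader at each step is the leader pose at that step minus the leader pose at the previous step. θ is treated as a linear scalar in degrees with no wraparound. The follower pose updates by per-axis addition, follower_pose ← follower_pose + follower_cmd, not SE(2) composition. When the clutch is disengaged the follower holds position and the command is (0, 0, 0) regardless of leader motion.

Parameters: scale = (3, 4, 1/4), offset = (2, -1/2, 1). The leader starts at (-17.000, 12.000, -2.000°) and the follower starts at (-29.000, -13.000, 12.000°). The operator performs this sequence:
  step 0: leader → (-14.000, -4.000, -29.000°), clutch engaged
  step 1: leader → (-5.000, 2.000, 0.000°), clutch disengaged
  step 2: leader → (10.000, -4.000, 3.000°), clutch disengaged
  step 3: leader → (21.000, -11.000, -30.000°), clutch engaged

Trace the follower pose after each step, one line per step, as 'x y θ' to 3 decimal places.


step 0: Δleader=(3.000, -16.000, -27.000°), engaged; cmd=(11.000, -64.500, -5.750°) → follower=(-18.000, -77.500, 6.250°)
step 1: Δleader=(9.000, 6.000, 29.000°), disengaged; cmd=(0,0,0) → follower holds at (-18.000, -77.500, 6.250°)
step 2: Δleader=(15.000, -6.000, 3.000°), disengaged; cmd=(0,0,0) → follower holds at (-18.000, -77.500, 6.250°)
step 3: Δleader=(11.000, -7.000, -33.000°), engaged; cmd=(35.000, -28.500, -7.250°) → follower=(17.000, -106.000, -1.000°)

-18.000 -77.500 6.250
-18.000 -77.500 6.250
-18.000 -77.500 6.250
17.000 -106.000 -1.000


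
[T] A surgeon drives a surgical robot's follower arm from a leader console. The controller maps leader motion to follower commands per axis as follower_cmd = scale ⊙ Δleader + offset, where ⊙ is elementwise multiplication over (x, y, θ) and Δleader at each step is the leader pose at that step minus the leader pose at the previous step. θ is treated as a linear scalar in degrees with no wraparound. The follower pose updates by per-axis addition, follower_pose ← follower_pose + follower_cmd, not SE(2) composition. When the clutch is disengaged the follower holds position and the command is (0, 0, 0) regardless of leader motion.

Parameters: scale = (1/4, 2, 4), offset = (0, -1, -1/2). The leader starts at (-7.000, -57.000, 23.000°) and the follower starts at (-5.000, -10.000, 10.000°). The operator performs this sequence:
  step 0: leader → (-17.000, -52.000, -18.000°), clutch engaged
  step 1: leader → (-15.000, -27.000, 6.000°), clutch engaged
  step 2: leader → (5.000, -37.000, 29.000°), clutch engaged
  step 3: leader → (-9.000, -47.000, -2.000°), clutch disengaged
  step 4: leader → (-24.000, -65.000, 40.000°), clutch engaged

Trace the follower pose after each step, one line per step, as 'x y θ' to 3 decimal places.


step 0: Δleader=(-10.000, 5.000, -41.000°), engaged; cmd=(-2.500, 9.000, -164.500°) → follower=(-7.500, -1.000, -154.500°)
step 1: Δleader=(2.000, 25.000, 24.000°), engaged; cmd=(0.500, 49.000, 95.500°) → follower=(-7.000, 48.000, -59.000°)
step 2: Δleader=(20.000, -10.000, 23.000°), engaged; cmd=(5.000, -21.000, 91.500°) → follower=(-2.000, 27.000, 32.500°)
step 3: Δleader=(-14.000, -10.000, -31.000°), disengaged; cmd=(0,0,0) → follower holds at (-2.000, 27.000, 32.500°)
step 4: Δleader=(-15.000, -18.000, 42.000°), engaged; cmd=(-3.750, -37.000, 167.500°) → follower=(-5.750, -10.000, 200.000°)

-7.500 -1.000 -154.500
-7.000 48.000 -59.000
-2.000 27.000 32.500
-2.000 27.000 32.500
-5.750 -10.000 200.000


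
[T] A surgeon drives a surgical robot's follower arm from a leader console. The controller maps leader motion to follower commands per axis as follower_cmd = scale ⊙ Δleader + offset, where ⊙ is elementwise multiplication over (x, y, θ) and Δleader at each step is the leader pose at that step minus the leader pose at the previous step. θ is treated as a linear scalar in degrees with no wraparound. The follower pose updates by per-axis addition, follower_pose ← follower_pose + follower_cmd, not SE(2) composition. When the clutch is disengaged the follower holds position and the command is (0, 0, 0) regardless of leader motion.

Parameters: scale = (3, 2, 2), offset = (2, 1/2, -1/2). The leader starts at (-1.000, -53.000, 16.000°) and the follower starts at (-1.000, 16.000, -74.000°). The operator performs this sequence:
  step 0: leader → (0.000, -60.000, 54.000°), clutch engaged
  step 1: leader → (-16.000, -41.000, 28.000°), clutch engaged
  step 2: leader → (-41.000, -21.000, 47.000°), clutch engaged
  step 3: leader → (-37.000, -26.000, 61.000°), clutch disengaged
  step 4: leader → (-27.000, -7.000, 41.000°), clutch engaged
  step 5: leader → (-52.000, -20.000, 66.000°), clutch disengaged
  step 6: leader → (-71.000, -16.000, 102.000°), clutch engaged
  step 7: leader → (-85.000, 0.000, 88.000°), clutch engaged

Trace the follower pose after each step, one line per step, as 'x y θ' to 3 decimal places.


step 0: Δleader=(1.000, -7.000, 38.000°), engaged; cmd=(5.000, -13.500, 75.500°) → follower=(4.000, 2.500, 1.500°)
step 1: Δleader=(-16.000, 19.000, -26.000°), engaged; cmd=(-46.000, 38.500, -52.500°) → follower=(-42.000, 41.000, -51.000°)
step 2: Δleader=(-25.000, 20.000, 19.000°), engaged; cmd=(-73.000, 40.500, 37.500°) → follower=(-115.000, 81.500, -13.500°)
step 3: Δleader=(4.000, -5.000, 14.000°), disengaged; cmd=(0,0,0) → follower holds at (-115.000, 81.500, -13.500°)
step 4: Δleader=(10.000, 19.000, -20.000°), engaged; cmd=(32.000, 38.500, -40.500°) → follower=(-83.000, 120.000, -54.000°)
step 5: Δleader=(-25.000, -13.000, 25.000°), disengaged; cmd=(0,0,0) → follower holds at (-83.000, 120.000, -54.000°)
step 6: Δleader=(-19.000, 4.000, 36.000°), engaged; cmd=(-55.000, 8.500, 71.500°) → follower=(-138.000, 128.500, 17.500°)
step 7: Δleader=(-14.000, 16.000, -14.000°), engaged; cmd=(-40.000, 32.500, -28.500°) → follower=(-178.000, 161.000, -11.000°)

4.000 2.500 1.500
-42.000 41.000 -51.000
-115.000 81.500 -13.500
-115.000 81.500 -13.500
-83.000 120.000 -54.000
-83.000 120.000 -54.000
-138.000 128.500 17.500
-178.000 161.000 -11.000


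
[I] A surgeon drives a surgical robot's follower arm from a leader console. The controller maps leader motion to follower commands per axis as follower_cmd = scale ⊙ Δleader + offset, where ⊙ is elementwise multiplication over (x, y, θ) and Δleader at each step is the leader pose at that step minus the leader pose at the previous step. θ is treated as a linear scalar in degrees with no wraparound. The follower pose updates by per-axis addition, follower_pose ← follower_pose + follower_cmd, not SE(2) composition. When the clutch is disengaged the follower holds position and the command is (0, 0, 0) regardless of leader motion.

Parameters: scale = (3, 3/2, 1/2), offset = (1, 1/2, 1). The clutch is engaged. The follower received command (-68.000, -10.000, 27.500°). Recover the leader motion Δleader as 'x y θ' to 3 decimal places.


axis x: (-68.000 − 1) / (3) = -23.000
axis y: (-10.000 − 1/2) / (3/2) = -7.000
axis θ: (27.500 − 1) / (1/2) = 53.000

-23.000 -7.000 53.000


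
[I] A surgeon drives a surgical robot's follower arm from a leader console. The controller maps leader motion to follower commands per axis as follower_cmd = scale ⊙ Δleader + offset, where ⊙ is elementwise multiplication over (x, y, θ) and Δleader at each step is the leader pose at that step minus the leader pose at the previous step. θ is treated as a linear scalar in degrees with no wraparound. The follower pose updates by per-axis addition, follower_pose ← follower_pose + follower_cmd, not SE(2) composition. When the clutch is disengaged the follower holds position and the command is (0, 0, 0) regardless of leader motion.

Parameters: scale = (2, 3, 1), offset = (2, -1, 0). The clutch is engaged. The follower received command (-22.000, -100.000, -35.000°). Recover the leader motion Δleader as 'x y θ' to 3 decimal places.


axis x: (-22.000 − 2) / (2) = -12.000
axis y: (-100.000 − -1) / (3) = -33.000
axis θ: (-35.000 − 0) / (1) = -35.000

-12.000 -33.000 -35.000


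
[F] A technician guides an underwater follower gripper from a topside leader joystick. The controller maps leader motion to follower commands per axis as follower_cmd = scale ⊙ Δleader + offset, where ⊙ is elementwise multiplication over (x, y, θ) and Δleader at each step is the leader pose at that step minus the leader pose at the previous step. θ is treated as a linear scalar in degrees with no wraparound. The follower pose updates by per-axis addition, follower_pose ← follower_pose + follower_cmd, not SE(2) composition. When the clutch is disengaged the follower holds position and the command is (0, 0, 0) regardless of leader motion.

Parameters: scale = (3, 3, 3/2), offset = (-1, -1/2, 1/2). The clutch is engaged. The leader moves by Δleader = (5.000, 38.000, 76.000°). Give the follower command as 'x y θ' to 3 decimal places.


axis x: 3·5.000 + -1 = 14.000
axis y: 3·38.000 + -1/2 = 113.500
axis θ: 3/2·76.000 + 1/2 = 114.500

14.000 113.500 114.500


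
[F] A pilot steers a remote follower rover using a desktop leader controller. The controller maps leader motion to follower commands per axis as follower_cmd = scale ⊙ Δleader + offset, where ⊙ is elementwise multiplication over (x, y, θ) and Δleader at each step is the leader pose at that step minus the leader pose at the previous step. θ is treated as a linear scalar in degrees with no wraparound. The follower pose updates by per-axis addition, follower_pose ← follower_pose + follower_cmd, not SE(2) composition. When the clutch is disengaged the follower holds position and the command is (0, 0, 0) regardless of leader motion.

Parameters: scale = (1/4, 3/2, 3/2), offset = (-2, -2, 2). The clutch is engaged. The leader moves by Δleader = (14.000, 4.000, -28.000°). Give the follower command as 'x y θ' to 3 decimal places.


1.500 4.000 -40.000

axis x: 1/4·14.000 + -2 = 1.500
axis y: 3/2·4.000 + -2 = 4.000
axis θ: 3/2·-28.000 + 2 = -40.000


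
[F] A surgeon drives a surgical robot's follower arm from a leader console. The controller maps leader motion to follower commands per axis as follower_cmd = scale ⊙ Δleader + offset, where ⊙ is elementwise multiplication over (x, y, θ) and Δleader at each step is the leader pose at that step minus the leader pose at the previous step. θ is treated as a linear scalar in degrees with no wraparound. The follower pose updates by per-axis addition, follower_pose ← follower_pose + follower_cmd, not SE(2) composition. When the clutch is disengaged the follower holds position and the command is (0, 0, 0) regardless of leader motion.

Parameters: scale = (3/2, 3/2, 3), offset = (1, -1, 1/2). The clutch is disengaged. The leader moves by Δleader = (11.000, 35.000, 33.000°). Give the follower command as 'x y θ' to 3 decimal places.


0.000 0.000 0.000

clutch disengaged → follower holds; cmd = (0, 0, 0)


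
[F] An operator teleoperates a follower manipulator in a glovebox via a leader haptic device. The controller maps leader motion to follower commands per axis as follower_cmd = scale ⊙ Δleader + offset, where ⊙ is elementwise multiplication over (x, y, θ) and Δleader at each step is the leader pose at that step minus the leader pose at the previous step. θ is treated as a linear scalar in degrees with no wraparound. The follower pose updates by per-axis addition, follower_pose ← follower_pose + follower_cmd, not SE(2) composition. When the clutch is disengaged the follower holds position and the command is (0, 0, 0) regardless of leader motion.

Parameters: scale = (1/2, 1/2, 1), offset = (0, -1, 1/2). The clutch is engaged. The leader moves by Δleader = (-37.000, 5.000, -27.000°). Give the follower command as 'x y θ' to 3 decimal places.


axis x: 1/2·-37.000 + 0 = -18.500
axis y: 1/2·5.000 + -1 = 1.500
axis θ: 1·-27.000 + 1/2 = -26.500

-18.500 1.500 -26.500


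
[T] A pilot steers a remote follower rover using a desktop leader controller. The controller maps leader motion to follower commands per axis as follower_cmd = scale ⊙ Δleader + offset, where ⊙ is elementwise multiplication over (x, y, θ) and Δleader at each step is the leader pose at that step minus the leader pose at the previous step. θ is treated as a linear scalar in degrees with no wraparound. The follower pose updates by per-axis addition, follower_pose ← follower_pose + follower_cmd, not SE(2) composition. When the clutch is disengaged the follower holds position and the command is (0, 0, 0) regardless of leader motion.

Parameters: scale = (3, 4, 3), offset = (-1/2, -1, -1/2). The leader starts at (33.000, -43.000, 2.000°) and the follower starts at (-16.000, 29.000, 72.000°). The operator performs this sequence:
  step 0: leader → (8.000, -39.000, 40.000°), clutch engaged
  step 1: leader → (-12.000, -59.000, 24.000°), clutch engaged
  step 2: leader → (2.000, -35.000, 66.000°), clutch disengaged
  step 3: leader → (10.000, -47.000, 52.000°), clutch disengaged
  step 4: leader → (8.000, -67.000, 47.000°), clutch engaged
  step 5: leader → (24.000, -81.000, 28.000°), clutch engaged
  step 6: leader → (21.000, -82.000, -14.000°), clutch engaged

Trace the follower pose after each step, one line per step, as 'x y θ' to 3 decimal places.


-91.500 44.000 185.500
-152.000 -37.000 137.000
-152.000 -37.000 137.000
-152.000 -37.000 137.000
-158.500 -118.000 121.500
-111.000 -175.000 64.000
-120.500 -180.000 -62.500

step 0: Δleader=(-25.000, 4.000, 38.000°), engaged; cmd=(-75.500, 15.000, 113.500°) → follower=(-91.500, 44.000, 185.500°)
step 1: Δleader=(-20.000, -20.000, -16.000°), engaged; cmd=(-60.500, -81.000, -48.500°) → follower=(-152.000, -37.000, 137.000°)
step 2: Δleader=(14.000, 24.000, 42.000°), disengaged; cmd=(0,0,0) → follower holds at (-152.000, -37.000, 137.000°)
step 3: Δleader=(8.000, -12.000, -14.000°), disengaged; cmd=(0,0,0) → follower holds at (-152.000, -37.000, 137.000°)
step 4: Δleader=(-2.000, -20.000, -5.000°), engaged; cmd=(-6.500, -81.000, -15.500°) → follower=(-158.500, -118.000, 121.500°)
step 5: Δleader=(16.000, -14.000, -19.000°), engaged; cmd=(47.500, -57.000, -57.500°) → follower=(-111.000, -175.000, 64.000°)
step 6: Δleader=(-3.000, -1.000, -42.000°), engaged; cmd=(-9.500, -5.000, -126.500°) → follower=(-120.500, -180.000, -62.500°)


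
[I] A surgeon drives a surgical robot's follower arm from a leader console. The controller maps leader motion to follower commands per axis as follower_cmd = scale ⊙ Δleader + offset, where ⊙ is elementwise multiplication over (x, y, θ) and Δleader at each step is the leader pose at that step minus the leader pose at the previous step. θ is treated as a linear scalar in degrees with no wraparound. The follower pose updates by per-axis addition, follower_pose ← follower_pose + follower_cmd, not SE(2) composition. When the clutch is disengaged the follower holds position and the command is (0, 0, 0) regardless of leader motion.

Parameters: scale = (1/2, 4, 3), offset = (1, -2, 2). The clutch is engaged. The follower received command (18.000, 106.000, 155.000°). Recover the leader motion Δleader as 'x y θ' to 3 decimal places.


axis x: (18.000 − 1) / (1/2) = 34.000
axis y: (106.000 − -2) / (4) = 27.000
axis θ: (155.000 − 2) / (3) = 51.000

34.000 27.000 51.000


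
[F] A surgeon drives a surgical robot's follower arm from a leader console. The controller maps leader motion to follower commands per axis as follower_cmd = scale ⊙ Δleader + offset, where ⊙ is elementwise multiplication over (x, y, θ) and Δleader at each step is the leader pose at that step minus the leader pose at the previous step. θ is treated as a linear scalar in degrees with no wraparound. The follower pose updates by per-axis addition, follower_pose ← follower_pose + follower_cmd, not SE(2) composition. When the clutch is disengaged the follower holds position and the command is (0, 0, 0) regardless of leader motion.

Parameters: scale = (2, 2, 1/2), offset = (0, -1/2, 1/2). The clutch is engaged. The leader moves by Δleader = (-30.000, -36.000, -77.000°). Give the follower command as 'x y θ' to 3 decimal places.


axis x: 2·-30.000 + 0 = -60.000
axis y: 2·-36.000 + -1/2 = -72.500
axis θ: 1/2·-77.000 + 1/2 = -38.000

-60.000 -72.500 -38.000


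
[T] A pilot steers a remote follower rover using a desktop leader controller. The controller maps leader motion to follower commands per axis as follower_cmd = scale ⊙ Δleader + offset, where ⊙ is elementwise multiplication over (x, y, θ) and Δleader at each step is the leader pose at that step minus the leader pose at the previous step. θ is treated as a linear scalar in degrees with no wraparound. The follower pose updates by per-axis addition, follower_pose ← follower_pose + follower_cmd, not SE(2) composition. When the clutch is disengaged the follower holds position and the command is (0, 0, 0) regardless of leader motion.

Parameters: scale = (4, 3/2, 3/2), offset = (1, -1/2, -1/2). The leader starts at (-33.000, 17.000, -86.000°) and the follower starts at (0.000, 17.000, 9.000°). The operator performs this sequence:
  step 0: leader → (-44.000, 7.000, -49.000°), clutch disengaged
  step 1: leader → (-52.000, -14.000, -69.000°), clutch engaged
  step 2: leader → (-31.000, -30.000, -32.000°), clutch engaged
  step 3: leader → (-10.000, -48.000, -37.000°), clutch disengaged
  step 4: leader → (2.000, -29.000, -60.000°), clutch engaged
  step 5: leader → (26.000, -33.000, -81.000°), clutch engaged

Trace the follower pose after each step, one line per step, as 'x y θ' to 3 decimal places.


step 0: Δleader=(-11.000, -10.000, 37.000°), disengaged; cmd=(0,0,0) → follower holds at (0.000, 17.000, 9.000°)
step 1: Δleader=(-8.000, -21.000, -20.000°), engaged; cmd=(-31.000, -32.000, -30.500°) → follower=(-31.000, -15.000, -21.500°)
step 2: Δleader=(21.000, -16.000, 37.000°), engaged; cmd=(85.000, -24.500, 55.000°) → follower=(54.000, -39.500, 33.500°)
step 3: Δleader=(21.000, -18.000, -5.000°), disengaged; cmd=(0,0,0) → follower holds at (54.000, -39.500, 33.500°)
step 4: Δleader=(12.000, 19.000, -23.000°), engaged; cmd=(49.000, 28.000, -35.000°) → follower=(103.000, -11.500, -1.500°)
step 5: Δleader=(24.000, -4.000, -21.000°), engaged; cmd=(97.000, -6.500, -32.000°) → follower=(200.000, -18.000, -33.500°)

0.000 17.000 9.000
-31.000 -15.000 -21.500
54.000 -39.500 33.500
54.000 -39.500 33.500
103.000 -11.500 -1.500
200.000 -18.000 -33.500
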